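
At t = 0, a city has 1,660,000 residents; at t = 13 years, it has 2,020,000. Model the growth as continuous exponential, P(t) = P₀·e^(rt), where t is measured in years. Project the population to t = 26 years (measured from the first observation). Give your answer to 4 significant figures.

r = ln(2020000/1660000) / 13 ≈ 0.015098 per year
P(26) = 1660000 · e^(0.015098·26) = 1660000 · 1.48077 ≈ 2458072.29

≈ 2,458,000 residents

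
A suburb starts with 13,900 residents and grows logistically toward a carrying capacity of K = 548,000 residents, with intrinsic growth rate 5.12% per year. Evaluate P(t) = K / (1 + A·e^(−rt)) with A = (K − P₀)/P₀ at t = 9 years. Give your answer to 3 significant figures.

A = (548000 − 13900)/13900 = 38.42446
P(9) = 548000 / (1 + 38.42446·e^(−0.0512·9)) = 548000 / (1 + 38.42446·0.630779)
= 548000 / 25.23734 ≈ 21713.86

≈ 21,700 residents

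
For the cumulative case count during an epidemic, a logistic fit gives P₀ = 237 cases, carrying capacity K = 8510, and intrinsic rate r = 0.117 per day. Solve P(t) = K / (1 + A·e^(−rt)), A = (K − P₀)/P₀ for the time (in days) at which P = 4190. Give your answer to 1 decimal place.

t ≈ 30.1 days

A = (8510 − 237)/237 = 34.90717
4190 = 8510/(1 + 34.90717·e^(−0.117t)) → 1 + 34.90717·e^(−0.117t) = 2.03103
e^(−0.117t) = 0.029536 → t = ln(33.85673)/0.117 = 3.52214/0.117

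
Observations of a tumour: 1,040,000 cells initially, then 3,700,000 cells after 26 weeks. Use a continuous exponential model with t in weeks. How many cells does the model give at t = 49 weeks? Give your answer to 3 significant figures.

≈ 11,400,000 cells

r = ln(3700000/1040000) / 26 ≈ 0.048812 per week
P(49) = 1040000 · e^(0.048812·49) = 1040000 · 10.93303 ≈ 11370348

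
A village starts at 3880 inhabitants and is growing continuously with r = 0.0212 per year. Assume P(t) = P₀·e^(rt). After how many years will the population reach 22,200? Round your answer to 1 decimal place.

22200 = 3880 · e^(0.0212·t)
t = ln(22200/3880) / 0.0212 = ln(5.72165) / 0.0212 = 1.74426 / 0.0212

t ≈ 82.3 years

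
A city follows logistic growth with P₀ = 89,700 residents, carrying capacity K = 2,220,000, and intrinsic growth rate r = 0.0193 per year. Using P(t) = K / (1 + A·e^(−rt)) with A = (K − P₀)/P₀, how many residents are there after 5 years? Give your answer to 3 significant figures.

≈ 98,400 residents

A = (2220000 − 89700)/89700 = 23.74916
P(5) = 2220000 / (1 + 23.74916·e^(−0.0193·5)) = 2220000 / (1 + 23.74916·0.90801)
= 2220000 / 22.56448 ≈ 98384.74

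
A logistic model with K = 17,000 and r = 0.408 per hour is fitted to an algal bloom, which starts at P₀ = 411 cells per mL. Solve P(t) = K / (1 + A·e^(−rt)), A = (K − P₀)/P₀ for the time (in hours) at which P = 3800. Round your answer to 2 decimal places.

A = (17000 − 411)/411 = 40.36253
3800 = 17000/(1 + 40.36253·e^(−0.408t)) → 1 + 40.36253·e^(−0.408t) = 4.47368
e^(−0.408t) = 0.086062 → t = ln(11.61952)/0.408 = 2.45269/0.408

t ≈ 6.01 hours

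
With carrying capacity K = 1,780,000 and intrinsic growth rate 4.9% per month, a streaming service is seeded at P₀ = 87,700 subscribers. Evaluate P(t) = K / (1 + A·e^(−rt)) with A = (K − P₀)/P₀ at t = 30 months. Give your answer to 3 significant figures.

A = (1780000 − 87700)/87700 = 19.29647
P(30) = 1780000 / (1 + 19.29647·e^(−0.049·30)) = 1780000 / (1 + 19.29647·0.229925)
= 1780000 / 5.43675 ≈ 327401.53

≈ 327,000 subscribers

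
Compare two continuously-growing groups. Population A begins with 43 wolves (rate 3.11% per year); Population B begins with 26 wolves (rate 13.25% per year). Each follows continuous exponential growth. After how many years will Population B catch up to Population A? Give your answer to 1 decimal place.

43·e^(0.0311t) = 26·e^(0.1325t)
43/26 = e^((0.1325 − 0.0311)t) → ln(1.65385) = 0.1014·t
t = 0.5031 / 0.1014

t ≈ 5.0 years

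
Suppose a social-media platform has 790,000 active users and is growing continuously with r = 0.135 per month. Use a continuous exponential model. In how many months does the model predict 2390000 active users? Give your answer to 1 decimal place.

2390000 = 790000 · e^(0.135·t)
t = ln(2390000/790000) / 0.135 = ln(3.02532) / 0.135 = 1.10702 / 0.135

t ≈ 8.2 months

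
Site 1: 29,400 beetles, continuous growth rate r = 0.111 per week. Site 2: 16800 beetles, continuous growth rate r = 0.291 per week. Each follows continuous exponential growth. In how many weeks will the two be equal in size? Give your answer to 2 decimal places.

t ≈ 3.11 weeks

29400·e^(0.111t) = 16800·e^(0.291t)
29400/16800 = e^((0.291 − 0.111)t) → ln(1.75) = 0.18·t
t = 0.55962 / 0.18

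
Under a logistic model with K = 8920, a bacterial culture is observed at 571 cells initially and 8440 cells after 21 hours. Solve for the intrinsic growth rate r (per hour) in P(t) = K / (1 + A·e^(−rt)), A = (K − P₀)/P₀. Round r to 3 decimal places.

A = (8920 − 571)/571 = 14.62172
8440 = 8920/(1 + 14.62172·e^(−r·21)) → e^(−21r) = (1.05687 − 1)/14.62172 = 0.00389
r = −ln(0.00389)/21 = 5.54946/21

r ≈ 0.264 per hour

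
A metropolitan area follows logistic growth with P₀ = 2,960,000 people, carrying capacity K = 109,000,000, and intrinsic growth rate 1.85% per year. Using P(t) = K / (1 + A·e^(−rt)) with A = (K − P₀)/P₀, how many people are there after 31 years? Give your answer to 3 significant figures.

A = (109000000 − 2960000)/2960000 = 35.82432
P(31) = 109000000 / (1 + 35.82432·e^(−0.0185·31)) = 109000000 / (1 + 35.82432·0.56355)
= 109000000 / 21.18878 ≈ 5144231.46

≈ 5,140,000 people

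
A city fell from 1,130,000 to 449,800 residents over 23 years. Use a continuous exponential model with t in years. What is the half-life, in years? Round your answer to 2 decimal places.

r = ln(449800/1130000) / 23 = ln(0.39805) / 23 ≈ -0.040051 per year
half-life = ln 2 / |r| = 0.69315 / 0.040051

half-life ≈ 17.31 years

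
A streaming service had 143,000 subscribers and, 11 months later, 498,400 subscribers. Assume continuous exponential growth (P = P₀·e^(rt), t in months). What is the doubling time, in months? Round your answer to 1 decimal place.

doubling time ≈ 6.1 months

r = ln(498400/143000) / 11 = ln(3.48531) / 11 ≈ 0.113505 per month
doubling time = ln 2 / |r| = 0.69315 / 0.113505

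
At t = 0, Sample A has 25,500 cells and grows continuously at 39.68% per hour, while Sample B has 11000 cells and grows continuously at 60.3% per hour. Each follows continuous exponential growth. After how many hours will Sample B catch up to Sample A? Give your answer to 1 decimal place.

25500·e^(0.3968t) = 11000·e^(0.603t)
25500/11000 = e^((0.603 − 0.3968)t) → ln(2.31818) = 0.2062·t
t = 0.84078 / 0.2062

t ≈ 4.1 hours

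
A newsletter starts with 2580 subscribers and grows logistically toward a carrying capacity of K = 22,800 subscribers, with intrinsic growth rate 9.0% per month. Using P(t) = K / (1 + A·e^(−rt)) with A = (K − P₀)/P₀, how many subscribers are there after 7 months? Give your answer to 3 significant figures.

≈ 4,410 subscribers

A = (22800 − 2580)/2580 = 7.83721
P(7) = 22800 / (1 + 7.83721·e^(−0.09·7)) = 22800 / (1 + 7.83721·0.532592)
= 22800 / 5.17403 ≈ 4406.62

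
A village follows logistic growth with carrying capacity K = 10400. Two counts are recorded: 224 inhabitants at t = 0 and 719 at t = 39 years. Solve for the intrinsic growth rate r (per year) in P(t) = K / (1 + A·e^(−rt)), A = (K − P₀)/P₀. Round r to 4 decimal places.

r ≈ 0.0312 per year

A = (10400 − 224)/224 = 45.42857
719 = 10400/(1 + 45.42857·e^(−r·39)) → e^(−39r) = (14.46453 − 1)/45.42857 = 0.296389
r = −ln(0.296389)/39 = 1.21608/39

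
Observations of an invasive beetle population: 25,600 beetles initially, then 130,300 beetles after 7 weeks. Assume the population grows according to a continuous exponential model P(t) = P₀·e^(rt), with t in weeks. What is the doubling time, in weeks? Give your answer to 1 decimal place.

doubling time ≈ 3.0 weeks

r = ln(130300/25600) / 7 = ln(5.08984) / 7 ≈ 0.232464 per week
doubling time = ln 2 / |r| = 0.69315 / 0.232464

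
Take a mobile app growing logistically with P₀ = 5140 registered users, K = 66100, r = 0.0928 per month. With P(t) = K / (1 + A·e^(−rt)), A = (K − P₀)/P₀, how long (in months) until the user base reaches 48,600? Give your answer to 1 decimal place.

t ≈ 37.7 months

A = (66100 − 5140)/5140 = 11.85992
48600 = 66100/(1 + 11.85992·e^(−0.0928t)) → 1 + 11.85992·e^(−0.0928t) = 1.36008
e^(−0.0928t) = 0.030361 → t = ln(32.9367)/0.0928 = 3.49459/0.0928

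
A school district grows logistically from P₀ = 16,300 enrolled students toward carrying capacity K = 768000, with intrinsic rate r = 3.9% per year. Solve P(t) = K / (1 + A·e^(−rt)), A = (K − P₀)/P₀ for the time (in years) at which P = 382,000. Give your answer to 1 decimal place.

A = (768000 − 16300)/16300 = 46.11656
382000 = 768000/(1 + 46.11656·e^(−0.039t)) → 1 + 46.11656·e^(−0.039t) = 2.01047
e^(−0.039t) = 0.021911 → t = ln(45.63867)/0.039 = 3.82076/0.039

t ≈ 98.0 years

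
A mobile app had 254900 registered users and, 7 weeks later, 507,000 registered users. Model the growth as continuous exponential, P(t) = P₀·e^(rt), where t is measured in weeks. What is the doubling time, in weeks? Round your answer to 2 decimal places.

r = ln(507000/254900) / 7 = ln(1.98902) / 7 ≈ 0.098234 per week
doubling time = ln 2 / |r| = 0.69315 / 0.098234

doubling time ≈ 7.06 weeks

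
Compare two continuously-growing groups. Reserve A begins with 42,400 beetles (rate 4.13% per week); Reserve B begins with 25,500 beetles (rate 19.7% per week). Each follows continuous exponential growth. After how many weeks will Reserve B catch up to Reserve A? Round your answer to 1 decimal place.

t ≈ 3.3 weeks

42400·e^(0.0413t) = 25500·e^(0.197t)
42400/25500 = e^((0.197 − 0.0413)t) → ln(1.66275) = 0.1557·t
t = 0.50847 / 0.1557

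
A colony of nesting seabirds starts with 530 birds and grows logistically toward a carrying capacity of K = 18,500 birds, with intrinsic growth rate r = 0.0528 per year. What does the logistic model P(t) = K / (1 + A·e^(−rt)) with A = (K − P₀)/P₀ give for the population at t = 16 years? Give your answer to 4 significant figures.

≈ 1,188 birds

A = (18500 − 530)/530 = 33.90566
P(16) = 18500 / (1 + 33.90566·e^(−0.0528·16)) = 18500 / (1 + 33.90566·0.429643)
= 18500 / 15.56734 ≈ 1188.39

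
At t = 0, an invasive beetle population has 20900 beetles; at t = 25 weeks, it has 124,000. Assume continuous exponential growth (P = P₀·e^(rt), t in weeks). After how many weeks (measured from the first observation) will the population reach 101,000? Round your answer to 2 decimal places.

r = ln(124000/20900) / 25 ≈ 0.071221 per week
t = ln(101000/20900) / r = 1.57537 / 0.071221 ≈ 22.119

t ≈ 22.12 weeks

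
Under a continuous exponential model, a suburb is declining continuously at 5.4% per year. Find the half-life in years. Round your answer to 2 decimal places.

half-life = ln(2) / |r| = 0.69315 / 0.054

half-life ≈ 12.84 years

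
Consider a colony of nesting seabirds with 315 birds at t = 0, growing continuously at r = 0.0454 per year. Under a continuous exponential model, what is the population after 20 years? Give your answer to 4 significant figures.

≈ 781.0 birds

P(20) = 315 · e^(0.0454·20) = 315 · e^(0.908)
= 315 · 2.47936 ≈ 781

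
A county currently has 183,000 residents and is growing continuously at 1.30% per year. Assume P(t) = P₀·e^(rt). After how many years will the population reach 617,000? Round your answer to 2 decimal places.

t ≈ 93.49 years

617000 = 183000 · e^(0.013·t)
t = ln(617000/183000) / 0.013 = ln(3.37158) / 0.013 = 1.21538 / 0.013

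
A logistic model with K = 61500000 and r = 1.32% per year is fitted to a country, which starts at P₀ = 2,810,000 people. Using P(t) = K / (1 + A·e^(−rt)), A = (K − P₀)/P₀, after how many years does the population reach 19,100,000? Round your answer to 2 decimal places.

t ≈ 169.82 years

A = (61500000 − 2810000)/2810000 = 20.88612
19100000 = 61500000/(1 + 20.88612·e^(−0.0132t)) → 1 + 20.88612·e^(−0.0132t) = 3.2199
e^(−0.0132t) = 0.106286 → t = ln(9.40861)/0.0132 = 2.24162/0.0132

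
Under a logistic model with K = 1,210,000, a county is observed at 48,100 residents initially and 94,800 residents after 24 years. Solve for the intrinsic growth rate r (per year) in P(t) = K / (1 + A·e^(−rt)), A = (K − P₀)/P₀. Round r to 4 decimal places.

A = (1210000 − 48100)/48100 = 24.15593
94800 = 1210000/(1 + 24.15593·e^(−r·24)) → e^(−24r) = (12.76371 − 1)/24.15593 = 0.486991
r = −ln(0.486991)/24 = 0.71951/24

r ≈ 0.0300 per year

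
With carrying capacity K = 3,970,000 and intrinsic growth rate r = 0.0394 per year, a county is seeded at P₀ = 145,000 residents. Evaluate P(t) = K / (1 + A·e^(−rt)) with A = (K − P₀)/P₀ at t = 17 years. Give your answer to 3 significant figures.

A = (3970000 − 145000)/145000 = 26.37931
P(17) = 3970000 / (1 + 26.37931·e^(−0.0394·17)) = 3970000 / (1 + 26.37931·0.511811)
= 3970000 / 14.50122 ≈ 273770.08

≈ 274,000 residents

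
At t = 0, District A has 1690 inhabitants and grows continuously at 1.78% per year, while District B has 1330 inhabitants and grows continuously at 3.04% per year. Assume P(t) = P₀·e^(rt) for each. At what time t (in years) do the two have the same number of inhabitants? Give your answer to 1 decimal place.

1690·e^(0.0178t) = 1330·e^(0.0304t)
1690/1330 = e^((0.0304 − 0.0178)t) → ln(1.27068) = 0.0126·t
t = 0.23955 / 0.0126

t ≈ 19.0 years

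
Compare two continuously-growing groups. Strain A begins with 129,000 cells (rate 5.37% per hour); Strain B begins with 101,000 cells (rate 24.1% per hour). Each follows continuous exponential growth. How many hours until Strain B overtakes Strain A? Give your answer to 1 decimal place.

t ≈ 1.3 hours

129000·e^(0.0537t) = 101000·e^(0.241t)
129000/101000 = e^((0.241 − 0.0537)t) → ln(1.27723) = 0.1873·t
t = 0.24469 / 0.1873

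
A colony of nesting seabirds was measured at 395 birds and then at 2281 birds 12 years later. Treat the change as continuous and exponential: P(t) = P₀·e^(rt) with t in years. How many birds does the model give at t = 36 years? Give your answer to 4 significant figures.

r = ln(2281/395) / 12 ≈ 0.146124 per year
P(36) = 395 · e^(0.146124·36) = 395 · 192.5682 ≈ 76064.44

≈ 76,060 birds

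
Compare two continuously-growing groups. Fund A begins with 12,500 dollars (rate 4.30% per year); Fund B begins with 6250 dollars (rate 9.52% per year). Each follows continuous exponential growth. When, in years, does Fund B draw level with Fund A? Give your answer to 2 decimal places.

t ≈ 13.28 years

12500·e^(0.043t) = 6250·e^(0.0952t)
12500/6250 = e^((0.0952 − 0.043)t) → ln(2) = 0.0522·t
t = 0.69315 / 0.0522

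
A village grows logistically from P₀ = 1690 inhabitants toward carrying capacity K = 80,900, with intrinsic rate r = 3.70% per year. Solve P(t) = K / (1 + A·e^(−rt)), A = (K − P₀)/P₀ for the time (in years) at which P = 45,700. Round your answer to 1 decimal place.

t ≈ 111.0 years

A = (80900 − 1690)/1690 = 46.86982
45700 = 80900/(1 + 46.86982·e^(−0.037t)) → 1 + 46.86982·e^(−0.037t) = 1.77024
e^(−0.037t) = 0.016434 → t = ln(60.85088)/0.037 = 4.10843/0.037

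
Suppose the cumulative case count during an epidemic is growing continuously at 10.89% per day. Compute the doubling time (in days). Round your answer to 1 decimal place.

doubling time = ln(2) / |r| = 0.69315 / 0.1089

doubling time ≈ 6.4 days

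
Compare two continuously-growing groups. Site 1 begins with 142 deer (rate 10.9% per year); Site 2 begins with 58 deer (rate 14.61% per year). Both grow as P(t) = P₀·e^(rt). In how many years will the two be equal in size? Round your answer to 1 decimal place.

142·e^(0.109t) = 58·e^(0.1461t)
142/58 = e^((0.1461 − 0.109)t) → ln(2.44828) = 0.0371·t
t = 0.89538 / 0.0371

t ≈ 24.1 years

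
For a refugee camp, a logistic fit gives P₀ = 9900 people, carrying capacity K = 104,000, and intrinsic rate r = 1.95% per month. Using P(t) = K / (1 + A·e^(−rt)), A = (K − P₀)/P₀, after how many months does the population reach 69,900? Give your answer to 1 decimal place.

t ≈ 152.3 months

A = (104000 − 9900)/9900 = 9.50505
69900 = 104000/(1 + 9.50505·e^(−0.0195t)) → 1 + 9.50505·e^(−0.0195t) = 1.48784
e^(−0.0195t) = 0.051324 → t = ln(19.48396)/0.0195 = 2.96959/0.0195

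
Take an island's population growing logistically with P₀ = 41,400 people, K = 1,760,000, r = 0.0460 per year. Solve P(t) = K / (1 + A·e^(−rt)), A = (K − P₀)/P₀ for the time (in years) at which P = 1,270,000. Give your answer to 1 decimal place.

A = (1760000 − 41400)/41400 = 41.51208
1270000 = 1760000/(1 + 41.51208·e^(−0.046t)) → 1 + 41.51208·e^(−0.046t) = 1.38583
e^(−0.046t) = 0.009294 → t = ln(107.59253)/0.046 = 4.67835/0.046

t ≈ 101.7 years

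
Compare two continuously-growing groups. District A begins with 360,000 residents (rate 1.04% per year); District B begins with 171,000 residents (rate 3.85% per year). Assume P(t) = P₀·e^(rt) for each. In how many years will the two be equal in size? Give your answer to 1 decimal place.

360000·e^(0.0104t) = 171000·e^(0.0385t)
360000/171000 = e^((0.0385 − 0.0104)t) → ln(2.10526) = 0.0281·t
t = 0.74444 / 0.0281

t ≈ 26.5 years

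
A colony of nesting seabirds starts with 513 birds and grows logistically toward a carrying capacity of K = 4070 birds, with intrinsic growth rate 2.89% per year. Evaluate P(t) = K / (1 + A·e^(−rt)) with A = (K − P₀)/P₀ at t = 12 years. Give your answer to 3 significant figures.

≈ 690 birds

A = (4070 − 513)/513 = 6.93372
P(12) = 4070 / (1 + 6.93372·e^(−0.0289·12)) = 4070 / (1 + 6.93372·0.706947)
= 4070 / 5.90177 ≈ 689.62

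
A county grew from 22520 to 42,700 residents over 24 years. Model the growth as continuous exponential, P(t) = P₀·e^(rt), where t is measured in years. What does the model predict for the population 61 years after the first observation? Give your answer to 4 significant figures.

≈ 114,500 residents

r = ln(42700/22520) / 24 ≈ 0.026658 per year
P(61) = 22520 · e^(0.026658·61) = 22520 · 5.08424 ≈ 114497.13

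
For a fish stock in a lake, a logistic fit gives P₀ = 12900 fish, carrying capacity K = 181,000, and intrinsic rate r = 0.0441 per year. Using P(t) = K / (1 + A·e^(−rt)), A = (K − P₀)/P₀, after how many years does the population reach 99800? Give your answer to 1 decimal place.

A = (181000 − 12900)/12900 = 13.03101
99800 = 181000/(1 + 13.03101·e^(−0.0441t)) → 1 + 13.03101·e^(−0.0441t) = 1.81363
e^(−0.0441t) = 0.062438 → t = ln(16.01594)/0.0441 = 2.77358/0.0441

t ≈ 62.9 years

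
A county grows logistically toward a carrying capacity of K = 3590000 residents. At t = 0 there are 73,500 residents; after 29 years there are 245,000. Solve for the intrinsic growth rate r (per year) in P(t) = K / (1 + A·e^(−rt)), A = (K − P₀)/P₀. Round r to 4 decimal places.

r ≈ 0.0432 per year

A = (3590000 − 73500)/73500 = 47.84354
245000 = 3590000/(1 + 47.84354·e^(−r·29)) → e^(−29r) = (14.65306 − 1)/47.84354 = 0.285369
r = −ln(0.285369)/29 = 1.25397/29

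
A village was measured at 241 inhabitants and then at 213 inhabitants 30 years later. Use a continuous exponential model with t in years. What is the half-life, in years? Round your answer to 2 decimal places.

r = ln(213/241) / 30 = ln(0.88382) / 30 ≈ -0.004117 per year
half-life = ln 2 / |r| = 0.69315 / 0.004117

half-life ≈ 168.37 years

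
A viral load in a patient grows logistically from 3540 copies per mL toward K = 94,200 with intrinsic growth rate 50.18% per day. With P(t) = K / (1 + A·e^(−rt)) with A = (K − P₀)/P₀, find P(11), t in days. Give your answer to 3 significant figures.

≈ 85,400 copies per mL

A = (94200 − 3540)/3540 = 25.61017
P(11) = 94200 / (1 + 25.61017·e^(−0.5018·11)) = 94200 / (1 + 25.61017·0.004007)
= 94200 / 1.10261 ≈ 85433.58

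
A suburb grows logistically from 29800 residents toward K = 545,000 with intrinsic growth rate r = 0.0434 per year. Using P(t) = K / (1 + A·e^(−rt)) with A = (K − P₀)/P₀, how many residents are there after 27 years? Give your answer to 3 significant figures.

≈ 85,700 residents

A = (545000 − 29800)/29800 = 17.28859
P(27) = 545000 / (1 + 17.28859·e^(−0.0434·27)) = 545000 / (1 + 17.28859·0.309809)
= 545000 / 6.35616 ≈ 85743.63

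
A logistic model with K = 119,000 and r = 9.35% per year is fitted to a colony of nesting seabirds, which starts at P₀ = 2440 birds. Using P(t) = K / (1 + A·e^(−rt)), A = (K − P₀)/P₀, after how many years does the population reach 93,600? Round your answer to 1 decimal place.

A = (119000 − 2440)/2440 = 47.77049
93600 = 119000/(1 + 47.77049·e^(−0.0935t)) → 1 + 47.77049·e^(−0.0935t) = 1.27137
e^(−0.0935t) = 0.005681 → t = ln(176.03614)/0.0935 = 5.17069/0.0935

t ≈ 55.3 years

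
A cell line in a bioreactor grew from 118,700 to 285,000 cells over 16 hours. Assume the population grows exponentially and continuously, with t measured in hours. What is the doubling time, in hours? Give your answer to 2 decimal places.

r = ln(285000/118700) / 16 = ln(2.40101) / 16 ≈ 0.054743 per hour
doubling time = ln 2 / |r| = 0.69315 / 0.054743

doubling time ≈ 12.66 hours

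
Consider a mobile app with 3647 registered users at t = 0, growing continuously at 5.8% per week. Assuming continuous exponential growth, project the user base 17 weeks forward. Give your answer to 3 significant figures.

P(17) = 3647 · e^(0.058·17) = 3647 · e^(0.986)
= 3647 · 2.68049 ≈ 9775.75

≈ 9,780 registered users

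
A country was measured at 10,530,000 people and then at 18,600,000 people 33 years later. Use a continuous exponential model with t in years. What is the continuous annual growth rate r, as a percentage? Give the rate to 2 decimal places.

r ≈ 1.72% per year

18600000 = 10530000 · e^(r·33)
e^(33r) = 18600000/10530000 = 1.76638
r = ln(1.76638) / 33 = 0.56893 / 33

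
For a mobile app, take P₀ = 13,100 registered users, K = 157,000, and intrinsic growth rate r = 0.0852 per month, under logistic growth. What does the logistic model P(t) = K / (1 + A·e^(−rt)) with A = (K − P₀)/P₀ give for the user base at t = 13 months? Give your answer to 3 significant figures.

A = (157000 − 13100)/13100 = 10.98473
P(13) = 157000 / (1 + 10.98473·e^(−0.0852·13)) = 157000 / (1 + 10.98473·0.330351)
= 157000 / 4.62882 ≈ 33917.96

≈ 33,900 registered users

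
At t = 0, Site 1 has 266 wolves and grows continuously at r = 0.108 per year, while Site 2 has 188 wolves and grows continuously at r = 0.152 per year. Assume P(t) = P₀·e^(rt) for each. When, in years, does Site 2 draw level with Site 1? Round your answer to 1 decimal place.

t ≈ 7.9 years

266·e^(0.108t) = 188·e^(0.152t)
266/188 = e^((0.152 − 0.108)t) → ln(1.41489) = 0.044·t
t = 0.34705 / 0.044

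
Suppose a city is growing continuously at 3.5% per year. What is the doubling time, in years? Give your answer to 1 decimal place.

doubling time ≈ 19.8 years

doubling time = ln(2) / |r| = 0.69315 / 0.035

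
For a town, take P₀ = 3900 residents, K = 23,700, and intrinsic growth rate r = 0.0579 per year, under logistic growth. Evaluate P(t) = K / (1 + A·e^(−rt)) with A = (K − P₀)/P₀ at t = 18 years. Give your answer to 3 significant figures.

≈ 8,490 residents

A = (23700 − 3900)/3900 = 5.07692
P(18) = 23700 / (1 + 5.07692·e^(−0.0579·18)) = 23700 / (1 + 5.07692·0.352678)
= 23700 / 2.79052 ≈ 8493.04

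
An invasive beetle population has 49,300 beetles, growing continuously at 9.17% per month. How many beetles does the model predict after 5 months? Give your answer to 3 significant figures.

P(5) = 49300 · e^(0.0917·5) = 49300 · e^(0.4585)
= 49300 · 1.5817 ≈ 77977.79

≈ 78,000 beetles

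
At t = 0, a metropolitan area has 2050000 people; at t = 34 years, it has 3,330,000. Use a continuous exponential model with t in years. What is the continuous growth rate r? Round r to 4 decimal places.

r ≈ 0.0143 per year

3330000 = 2050000 · e^(r·34)
e^(34r) = 3330000/2050000 = 1.62439
r = ln(1.62439) / 34 = 0.48513 / 34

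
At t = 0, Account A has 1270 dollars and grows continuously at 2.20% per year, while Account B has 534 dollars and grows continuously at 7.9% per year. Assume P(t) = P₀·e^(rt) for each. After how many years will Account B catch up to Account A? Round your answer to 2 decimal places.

t ≈ 15.20 years

1270·e^(0.022t) = 534·e^(0.079t)
1270/534 = e^((0.079 − 0.022)t) → ln(2.37828) = 0.057·t
t = 0.86638 / 0.057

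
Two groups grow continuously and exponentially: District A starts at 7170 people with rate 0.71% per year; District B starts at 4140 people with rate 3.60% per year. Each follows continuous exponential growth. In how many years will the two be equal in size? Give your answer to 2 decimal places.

t ≈ 19.00 years

7170·e^(0.0071t) = 4140·e^(0.036t)
7170/4140 = e^((0.036 − 0.0071)t) → ln(1.73188) = 0.0289·t
t = 0.54921 / 0.0289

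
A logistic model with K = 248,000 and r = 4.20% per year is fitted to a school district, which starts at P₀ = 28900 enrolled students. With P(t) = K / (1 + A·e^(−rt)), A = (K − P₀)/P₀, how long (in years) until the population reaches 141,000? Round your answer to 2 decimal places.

t ≈ 54.80 years

A = (248000 − 28900)/28900 = 7.58131
141000 = 248000/(1 + 7.58131·e^(−0.042t)) → 1 + 7.58131·e^(−0.042t) = 1.75887
e^(−0.042t) = 0.100097 → t = ln(9.99033)/0.042 = 2.30162/0.042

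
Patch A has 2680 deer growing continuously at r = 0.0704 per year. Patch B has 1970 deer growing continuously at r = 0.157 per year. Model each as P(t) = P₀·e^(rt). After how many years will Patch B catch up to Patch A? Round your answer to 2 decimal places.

2680·e^(0.0704t) = 1970·e^(0.157t)
2680/1970 = e^((0.157 − 0.0704)t) → ln(1.36041) = 0.0866·t
t = 0.30778 / 0.0866

t ≈ 3.55 years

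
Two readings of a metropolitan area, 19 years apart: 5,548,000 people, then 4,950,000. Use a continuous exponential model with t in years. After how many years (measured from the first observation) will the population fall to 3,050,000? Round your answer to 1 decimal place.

t ≈ 99.7 years

r = ln(4950000/5548000) / 19 ≈ -0.006003 per year
t = ln(3050000/5548000) / r = -0.5983 / -0.006003 ≈ 99.672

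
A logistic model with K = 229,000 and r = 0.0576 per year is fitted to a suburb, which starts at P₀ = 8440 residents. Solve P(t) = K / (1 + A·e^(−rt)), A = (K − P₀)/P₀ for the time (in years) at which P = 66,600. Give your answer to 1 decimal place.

t ≈ 41.2 years

A = (229000 − 8440)/8440 = 26.1327
66600 = 229000/(1 + 26.1327·e^(−0.0576t)) → 1 + 26.1327·e^(−0.0576t) = 3.43844
e^(−0.0576t) = 0.09331 → t = ln(10.71698)/0.0576 = 2.37183/0.0576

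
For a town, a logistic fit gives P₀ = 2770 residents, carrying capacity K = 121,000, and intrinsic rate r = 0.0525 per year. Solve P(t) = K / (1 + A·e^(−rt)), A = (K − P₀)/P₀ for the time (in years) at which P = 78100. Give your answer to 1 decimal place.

A = (121000 − 2770)/2770 = 42.68231
78100 = 121000/(1 + 42.68231·e^(−0.0525t)) → 1 + 42.68231·e^(−0.0525t) = 1.5493
e^(−0.0525t) = 0.012869 → t = ln(77.70369)/0.0525 = 4.3529/0.0525

t ≈ 82.9 years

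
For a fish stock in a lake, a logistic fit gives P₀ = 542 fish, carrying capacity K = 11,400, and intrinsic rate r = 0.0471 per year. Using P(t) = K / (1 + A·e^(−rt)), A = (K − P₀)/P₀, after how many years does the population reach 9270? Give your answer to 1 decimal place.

t ≈ 94.9 years

A = (11400 − 542)/542 = 20.03321
9270 = 11400/(1 + 20.03321·e^(−0.0471t)) → 1 + 20.03321·e^(−0.0471t) = 1.22977
e^(−0.0471t) = 0.01147 → t = ln(87.18679)/0.0471 = 4.46805/0.0471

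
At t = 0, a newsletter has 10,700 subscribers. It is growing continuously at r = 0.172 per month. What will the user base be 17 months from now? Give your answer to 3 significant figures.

P(17) = 10700 · e^(0.172·17) = 10700 · e^(2.924)
= 10700 · 18.6156 ≈ 199186.93

≈ 199,000 subscribers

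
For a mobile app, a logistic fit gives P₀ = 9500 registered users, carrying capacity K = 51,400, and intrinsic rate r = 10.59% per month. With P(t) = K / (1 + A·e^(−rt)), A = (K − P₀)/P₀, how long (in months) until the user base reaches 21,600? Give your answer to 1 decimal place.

t ≈ 11.0 months

A = (51400 − 9500)/9500 = 4.41053
21600 = 51400/(1 + 4.41053·e^(−0.1059t)) → 1 + 4.41053·e^(−0.1059t) = 2.37963
e^(−0.1059t) = 0.312804 → t = ln(3.19689)/0.1059 = 1.16218/0.1059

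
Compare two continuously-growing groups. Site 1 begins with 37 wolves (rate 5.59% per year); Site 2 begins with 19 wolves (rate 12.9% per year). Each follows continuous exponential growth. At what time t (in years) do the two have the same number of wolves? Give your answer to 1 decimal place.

37·e^(0.0559t) = 19·e^(0.129t)
37/19 = e^((0.129 − 0.0559)t) → ln(1.94737) = 0.0731·t
t = 0.66648 / 0.0731

t ≈ 9.1 years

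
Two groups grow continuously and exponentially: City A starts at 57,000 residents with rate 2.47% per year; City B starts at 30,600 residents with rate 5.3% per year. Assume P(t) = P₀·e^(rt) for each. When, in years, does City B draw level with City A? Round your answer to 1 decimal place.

t ≈ 22.0 years

57000·e^(0.0247t) = 30600·e^(0.053t)
57000/30600 = e^((0.053 − 0.0247)t) → ln(1.86275) = 0.0283·t
t = 0.62205 / 0.0283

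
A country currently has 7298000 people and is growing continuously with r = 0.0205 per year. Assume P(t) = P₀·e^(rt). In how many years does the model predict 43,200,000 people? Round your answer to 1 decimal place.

t ≈ 86.7 years

43200000 = 7298000 · e^(0.0205·t)
t = ln(43200000/7298000) / 0.0205 = ln(5.91943) / 0.0205 = 1.77824 / 0.0205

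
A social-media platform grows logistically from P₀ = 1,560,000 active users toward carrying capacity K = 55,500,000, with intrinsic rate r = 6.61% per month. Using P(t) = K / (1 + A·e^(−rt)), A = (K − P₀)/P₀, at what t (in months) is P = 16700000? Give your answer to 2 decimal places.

t ≈ 40.85 months

A = (55500000 − 1560000)/1560000 = 34.57692
16700000 = 55500000/(1 + 34.57692·e^(−0.0661t)) → 1 + 34.57692·e^(−0.0661t) = 3.32335
e^(−0.0661t) = 0.067194 → t = ln(14.88234)/0.0661 = 2.70017/0.0661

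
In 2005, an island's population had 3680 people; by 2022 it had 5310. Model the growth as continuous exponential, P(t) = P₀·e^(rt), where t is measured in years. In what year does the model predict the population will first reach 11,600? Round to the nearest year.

r = ln(5310/3680) / 17 = 0.36668/17 ≈ 0.021569 per year
t = ln(11600/3680) / r = 1.14809/0.021569 ≈ 53.23 years after 2005

year 2058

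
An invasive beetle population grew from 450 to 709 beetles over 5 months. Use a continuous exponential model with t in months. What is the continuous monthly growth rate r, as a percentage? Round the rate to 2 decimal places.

709 = 450 · e^(r·5)
e^(5r) = 709/450 = 1.57556
r = ln(1.57556) / 5 = 0.45461 / 5

r ≈ 9.09% per month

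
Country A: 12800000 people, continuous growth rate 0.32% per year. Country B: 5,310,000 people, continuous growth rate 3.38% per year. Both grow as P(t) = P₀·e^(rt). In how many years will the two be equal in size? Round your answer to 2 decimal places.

t ≈ 28.75 years

12800000·e^(0.0032t) = 5310000·e^(0.0338t)
12800000/5310000 = e^((0.0338 − 0.0032)t) → ln(2.41055) = 0.0306·t
t = 0.87985 / 0.0306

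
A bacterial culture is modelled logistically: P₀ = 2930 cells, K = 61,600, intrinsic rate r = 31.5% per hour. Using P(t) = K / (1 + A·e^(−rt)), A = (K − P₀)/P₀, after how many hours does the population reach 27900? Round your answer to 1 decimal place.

t ≈ 8.9 hours

A = (61600 − 2930)/2930 = 20.02389
27900 = 61600/(1 + 20.02389·e^(−0.315t)) → 1 + 20.02389·e^(−0.315t) = 2.20789
e^(−0.315t) = 0.060322 → t = ln(16.57764)/0.315 = 2.80805/0.315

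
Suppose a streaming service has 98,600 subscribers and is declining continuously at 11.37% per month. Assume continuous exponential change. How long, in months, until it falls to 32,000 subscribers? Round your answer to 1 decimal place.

32000 = 98600 · e^(-0.1137·t)
t = ln(32000/98600) / -0.1137 = ln(0.32454) / -0.1137 = -1.12534 / -0.1137

t ≈ 9.9 months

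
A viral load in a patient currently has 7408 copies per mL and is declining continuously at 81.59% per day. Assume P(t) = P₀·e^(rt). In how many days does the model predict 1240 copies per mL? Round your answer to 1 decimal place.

t ≈ 2.2 days

1240 = 7408 · e^(-0.8159·t)
t = ln(1240/7408) / -0.8159 = ln(0.16739) / -0.8159 = -1.78745 / -0.8159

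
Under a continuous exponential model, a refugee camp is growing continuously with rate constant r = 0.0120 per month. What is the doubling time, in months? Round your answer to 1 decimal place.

doubling time = ln(2) / |r| = 0.69315 / 0.012

doubling time ≈ 57.8 months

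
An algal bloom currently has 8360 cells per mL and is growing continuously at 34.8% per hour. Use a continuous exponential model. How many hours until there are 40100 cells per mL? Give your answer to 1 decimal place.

t ≈ 4.5 hours

40100 = 8360 · e^(0.348·t)
t = ln(40100/8360) / 0.348 = ln(4.79665) / 0.348 = 1.56792 / 0.348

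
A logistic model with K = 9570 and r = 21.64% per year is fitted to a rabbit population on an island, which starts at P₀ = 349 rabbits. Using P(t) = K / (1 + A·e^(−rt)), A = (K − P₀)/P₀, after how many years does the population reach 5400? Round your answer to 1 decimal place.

t ≈ 16.3 years

A = (9570 − 349)/349 = 26.4212
5400 = 9570/(1 + 26.4212·e^(−0.2164t)) → 1 + 26.4212·e^(−0.2164t) = 1.77222
e^(−0.2164t) = 0.029227 → t = ln(34.21451)/0.2164 = 3.53265/0.2164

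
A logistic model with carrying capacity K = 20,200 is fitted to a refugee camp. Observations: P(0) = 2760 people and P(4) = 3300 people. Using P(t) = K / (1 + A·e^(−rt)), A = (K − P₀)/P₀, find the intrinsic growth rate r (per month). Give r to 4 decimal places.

r ≈ 0.0525 per month

A = (20200 − 2760)/2760 = 6.31884
3300 = 20200/(1 + 6.31884·e^(−r·4)) → e^(−4r) = (6.12121 − 1)/6.31884 = 0.810467
r = −ln(0.810467)/4 = 0.21014/4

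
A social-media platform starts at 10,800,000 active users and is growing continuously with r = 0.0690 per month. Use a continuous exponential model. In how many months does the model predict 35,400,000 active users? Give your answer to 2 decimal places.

t ≈ 17.21 months

35400000 = 10800000 · e^(0.069·t)
t = ln(35400000/10800000) / 0.069 = ln(3.27778) / 0.069 = 1.18717 / 0.069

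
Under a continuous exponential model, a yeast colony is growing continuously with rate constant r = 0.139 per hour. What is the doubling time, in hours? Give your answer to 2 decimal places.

doubling time = ln(2) / |r| = 0.69315 / 0.139

doubling time ≈ 4.99 hours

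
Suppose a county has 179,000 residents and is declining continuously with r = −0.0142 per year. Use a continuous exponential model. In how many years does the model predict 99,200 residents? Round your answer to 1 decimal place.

t ≈ 41.6 years

99200 = 179000 · e^(-0.0142·t)
t = ln(99200/179000) / -0.0142 = ln(0.55419) / -0.0142 = -0.59025 / -0.0142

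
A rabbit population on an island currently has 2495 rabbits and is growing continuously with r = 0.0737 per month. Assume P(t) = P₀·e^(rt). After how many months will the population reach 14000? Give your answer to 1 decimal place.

t ≈ 23.4 months

14000 = 2495 · e^(0.0737·t)
t = ln(14000/2495) / 0.0737 = ln(5.61122) / 0.0737 = 1.72477 / 0.0737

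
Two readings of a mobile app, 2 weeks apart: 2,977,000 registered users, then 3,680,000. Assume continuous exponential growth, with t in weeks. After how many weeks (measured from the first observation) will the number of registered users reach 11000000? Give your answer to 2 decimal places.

r = ln(3680000/2977000) / 2 ≈ 0.105998 per week
t = ln(11000000/2977000) / r = 1.30698 / 0.105998 ≈ 12.33

t ≈ 12.33 weeks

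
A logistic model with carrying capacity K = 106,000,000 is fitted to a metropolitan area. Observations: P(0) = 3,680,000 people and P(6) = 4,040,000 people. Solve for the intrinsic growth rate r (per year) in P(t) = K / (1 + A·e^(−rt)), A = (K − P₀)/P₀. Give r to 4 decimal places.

A = (106000000 − 3680000)/3680000 = 27.80435
4040000 = 106000000/(1 + 27.80435·e^(−r·6)) → e^(−6r) = (26.23762 − 1)/27.80435 = 0.907686
r = −ln(0.907686)/6 = 0.09686/6

r ≈ 0.0161 per year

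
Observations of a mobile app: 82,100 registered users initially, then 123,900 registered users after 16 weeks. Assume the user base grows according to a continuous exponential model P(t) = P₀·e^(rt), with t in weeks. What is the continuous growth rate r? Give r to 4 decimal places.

r ≈ 0.0257 per week

123900 = 82100 · e^(r·16)
e^(16r) = 123900/82100 = 1.50914
r = ln(1.50914) / 16 = 0.41154 / 16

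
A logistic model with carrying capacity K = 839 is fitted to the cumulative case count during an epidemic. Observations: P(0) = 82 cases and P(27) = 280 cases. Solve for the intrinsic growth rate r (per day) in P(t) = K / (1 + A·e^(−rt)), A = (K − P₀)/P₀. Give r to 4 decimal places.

A = (839 − 82)/82 = 9.23171
280 = 839/(1 + 9.23171·e^(−r·27)) → e^(−27r) = (2.99643 − 1)/9.23171 = 0.216258
r = −ln(0.216258)/27 = 1.53128/27

r ≈ 0.0567 per day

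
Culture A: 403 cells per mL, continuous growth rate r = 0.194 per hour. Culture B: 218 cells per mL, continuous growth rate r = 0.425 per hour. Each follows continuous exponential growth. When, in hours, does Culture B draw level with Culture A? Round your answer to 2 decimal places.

t ≈ 2.66 hours

403·e^(0.194t) = 218·e^(0.425t)
403/218 = e^((0.425 − 0.194)t) → ln(1.84862) = 0.231·t
t = 0.61444 / 0.231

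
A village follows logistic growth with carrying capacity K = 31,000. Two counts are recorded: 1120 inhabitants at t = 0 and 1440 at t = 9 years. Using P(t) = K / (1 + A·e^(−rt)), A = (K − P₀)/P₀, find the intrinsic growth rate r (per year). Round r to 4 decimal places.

A = (31000 − 1120)/1120 = 26.67857
1440 = 31000/(1 + 26.67857·e^(−r·9)) → e^(−9r) = (21.52778 − 1)/26.67857 = 0.769448
r = −ln(0.769448)/9 = 0.26208/9

r ≈ 0.0291 per year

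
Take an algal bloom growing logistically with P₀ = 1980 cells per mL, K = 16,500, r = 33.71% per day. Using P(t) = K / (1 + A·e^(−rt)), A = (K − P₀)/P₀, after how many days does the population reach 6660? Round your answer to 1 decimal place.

t ≈ 4.8 days

A = (16500 − 1980)/1980 = 7.33333
6660 = 16500/(1 + 7.33333·e^(−0.3371t)) → 1 + 7.33333·e^(−0.3371t) = 2.47748
e^(−0.3371t) = 0.201474 → t = ln(4.96341)/0.3371 = 1.60209/0.3371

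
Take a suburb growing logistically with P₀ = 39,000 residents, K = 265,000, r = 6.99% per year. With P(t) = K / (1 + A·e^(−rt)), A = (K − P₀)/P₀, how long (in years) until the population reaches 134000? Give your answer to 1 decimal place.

A = (265000 − 39000)/39000 = 5.79487
134000 = 265000/(1 + 5.79487·e^(−0.0699t)) → 1 + 5.79487·e^(−0.0699t) = 1.97761
e^(−0.0699t) = 0.168703 → t = ln(5.92758)/0.0699 = 1.77962/0.0699

t ≈ 25.5 years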